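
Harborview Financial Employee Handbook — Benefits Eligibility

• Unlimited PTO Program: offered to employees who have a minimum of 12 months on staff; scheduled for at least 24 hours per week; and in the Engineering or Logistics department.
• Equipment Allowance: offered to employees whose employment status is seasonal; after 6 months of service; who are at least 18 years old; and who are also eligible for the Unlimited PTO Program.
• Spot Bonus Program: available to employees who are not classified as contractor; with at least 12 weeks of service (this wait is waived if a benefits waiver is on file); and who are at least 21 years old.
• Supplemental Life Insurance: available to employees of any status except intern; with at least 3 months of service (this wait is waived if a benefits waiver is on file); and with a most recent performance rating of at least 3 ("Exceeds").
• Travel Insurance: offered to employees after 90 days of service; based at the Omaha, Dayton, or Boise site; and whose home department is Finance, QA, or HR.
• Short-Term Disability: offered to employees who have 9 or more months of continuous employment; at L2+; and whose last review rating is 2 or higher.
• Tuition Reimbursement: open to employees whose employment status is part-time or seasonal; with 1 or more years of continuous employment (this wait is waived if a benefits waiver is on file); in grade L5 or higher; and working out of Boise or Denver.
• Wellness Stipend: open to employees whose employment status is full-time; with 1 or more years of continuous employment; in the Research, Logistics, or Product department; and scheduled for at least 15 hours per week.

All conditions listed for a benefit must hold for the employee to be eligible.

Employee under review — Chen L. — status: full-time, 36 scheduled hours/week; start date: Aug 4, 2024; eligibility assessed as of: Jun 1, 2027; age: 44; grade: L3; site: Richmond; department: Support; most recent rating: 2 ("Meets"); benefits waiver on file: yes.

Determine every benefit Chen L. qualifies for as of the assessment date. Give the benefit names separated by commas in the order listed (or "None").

Spot Bonus Program, Short-Term Disability

Service from Aug 4, 2024 to Jun 1, 2027: 1031 days.
Unlimited PTO Program — service 1031 days ≥ 12 months (≈360 days) ✓; 36 hrs/wk ≥ 24 ✓; dept Support ✗ → not eligible.
Equipment Allowance — status full-time ✗ (requires seasonal) → not eligible.
Spot Bonus Program — status full-time ✓ (not excluded); benefits waiver on file ✓; age 44 ≥ 21 ✓ → eligible.
Supplemental Life Insurance — status full-time ✓ (not excluded); benefits waiver on file ✓; rating 2 < 3 ✗ → not eligible.
Travel Insurance — service 1031 days ≥ 90 days ✓; site Richmond ✗ (not Omaha, Dayton, or Boise) → not eligible.
Short-Term Disability — service 1031 days ≥ 9 months (≈270 days) ✓; grade L3 ≥ L2 ✓; rating 2 ≥ 2 ✓ → eligible.
Tuition Reimbursement — status full-time ✗ (requires part-time or seasonal) → not eligible.
Wellness Stipend — status full-time ✓; service 1031 days ≥ 1 year (≈365 days) ✓; dept Support ✗ → not eligible.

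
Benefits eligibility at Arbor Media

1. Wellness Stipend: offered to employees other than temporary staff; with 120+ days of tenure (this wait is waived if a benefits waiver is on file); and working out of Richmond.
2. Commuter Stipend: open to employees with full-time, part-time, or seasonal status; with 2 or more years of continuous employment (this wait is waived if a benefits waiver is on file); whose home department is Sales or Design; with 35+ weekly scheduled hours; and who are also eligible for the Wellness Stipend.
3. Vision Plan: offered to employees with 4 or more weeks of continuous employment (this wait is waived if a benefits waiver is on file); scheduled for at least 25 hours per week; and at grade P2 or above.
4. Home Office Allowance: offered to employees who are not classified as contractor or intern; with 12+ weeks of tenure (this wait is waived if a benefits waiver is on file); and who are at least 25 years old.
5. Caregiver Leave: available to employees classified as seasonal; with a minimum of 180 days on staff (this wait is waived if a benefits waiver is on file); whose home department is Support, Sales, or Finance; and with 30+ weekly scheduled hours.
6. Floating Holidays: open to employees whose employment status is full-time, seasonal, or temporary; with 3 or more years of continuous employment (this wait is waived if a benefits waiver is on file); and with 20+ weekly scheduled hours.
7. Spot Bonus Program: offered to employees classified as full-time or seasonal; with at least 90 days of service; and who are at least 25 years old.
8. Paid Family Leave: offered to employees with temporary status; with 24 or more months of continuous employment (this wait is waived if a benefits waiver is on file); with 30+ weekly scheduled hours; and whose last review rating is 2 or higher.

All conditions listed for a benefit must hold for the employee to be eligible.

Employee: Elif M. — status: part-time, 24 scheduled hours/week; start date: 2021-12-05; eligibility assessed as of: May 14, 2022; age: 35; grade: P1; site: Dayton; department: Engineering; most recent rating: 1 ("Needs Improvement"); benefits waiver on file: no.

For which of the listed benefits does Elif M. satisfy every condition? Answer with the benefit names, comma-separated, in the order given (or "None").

Home Office Allowance

Service from 2021-12-05 to May 14, 2022: 160 days.
Wellness Stipend — status part-time ✓ (not excluded); no waiver, service 160 days ≥ 120 days ✓; site Dayton ✗ (not Richmond) → not eligible.
Commuter Stipend — status part-time ✓; no waiver, service 160 days < 2 years (≈730 days) ✗ → not eligible.
Vision Plan — no waiver, service 160 days ≥ 4 weeks (≈28 days) ✓; 24 hrs/wk < 25 ✗ → not eligible.
Home Office Allowance — status part-time ✓ (not excluded); no waiver, service 160 days ≥ 12 weeks (≈84 days) ✓; age 35 ≥ 25 ✓ → eligible.
Caregiver Leave — status part-time ✗ (requires seasonal) → not eligible.
Floating Holidays — status part-time ✗ (requires full-time, seasonal, or temporary) → not eligible.
Spot Bonus Program — status part-time ✗ (requires full-time or seasonal) → not eligible.
Paid Family Leave — status part-time ✗ (requires temporary) → not eligible.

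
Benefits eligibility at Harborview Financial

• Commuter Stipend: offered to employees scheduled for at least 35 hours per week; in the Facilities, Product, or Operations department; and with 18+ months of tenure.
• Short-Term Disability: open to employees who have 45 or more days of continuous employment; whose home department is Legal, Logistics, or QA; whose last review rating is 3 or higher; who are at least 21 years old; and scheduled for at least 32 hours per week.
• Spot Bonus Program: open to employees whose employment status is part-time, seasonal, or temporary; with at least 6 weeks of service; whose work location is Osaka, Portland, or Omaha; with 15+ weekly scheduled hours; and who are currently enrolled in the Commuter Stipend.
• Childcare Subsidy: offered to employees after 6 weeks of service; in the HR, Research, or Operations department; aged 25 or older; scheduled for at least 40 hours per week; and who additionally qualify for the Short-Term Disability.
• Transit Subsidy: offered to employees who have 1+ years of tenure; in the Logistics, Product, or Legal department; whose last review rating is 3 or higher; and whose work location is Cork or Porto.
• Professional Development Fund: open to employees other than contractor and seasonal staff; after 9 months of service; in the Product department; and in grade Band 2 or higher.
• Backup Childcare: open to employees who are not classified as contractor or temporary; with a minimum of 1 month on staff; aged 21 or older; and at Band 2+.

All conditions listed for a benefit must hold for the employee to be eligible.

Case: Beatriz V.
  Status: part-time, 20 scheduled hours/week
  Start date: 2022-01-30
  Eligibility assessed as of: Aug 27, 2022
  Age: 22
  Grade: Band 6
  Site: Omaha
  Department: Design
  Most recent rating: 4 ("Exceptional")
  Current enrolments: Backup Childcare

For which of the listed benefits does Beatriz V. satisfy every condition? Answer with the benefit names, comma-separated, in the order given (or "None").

Service from 2022-01-30 to Aug 27, 2022: 209 days.
Commuter Stipend — 20 hrs/wk < 35 ✗ → not eligible.
Short-Term Disability — service 209 days ≥ 45 days ✓; dept Design ✗ → not eligible.
Spot Bonus Program — status part-time ✓; service 209 days ≥ 6 weeks (≈42 days) ✓; site Omaha ✓; 20 hrs/wk ≥ 15 ✓; not enrolled in Commuter Stipend ✗ → not eligible.
Childcare Subsidy — service 209 days ≥ 6 weeks (≈42 days) ✓; dept Design ✗ → not eligible.
Transit Subsidy — service 209 days < 1 year (≈365 days) ✗ → not eligible.
Professional Development Fund — status part-time ✓ (not excluded); service 209 days < 9 months (≈270 days) ✗ → not eligible.
Backup Childcare — status part-time ✓ (not excluded); service 209 days ≥ 1 month (≈30 days) ✓; age 22 ≥ 21 ✓; grade Band 6 ≥ Band 2 ✓ → eligible.

Backup Childcare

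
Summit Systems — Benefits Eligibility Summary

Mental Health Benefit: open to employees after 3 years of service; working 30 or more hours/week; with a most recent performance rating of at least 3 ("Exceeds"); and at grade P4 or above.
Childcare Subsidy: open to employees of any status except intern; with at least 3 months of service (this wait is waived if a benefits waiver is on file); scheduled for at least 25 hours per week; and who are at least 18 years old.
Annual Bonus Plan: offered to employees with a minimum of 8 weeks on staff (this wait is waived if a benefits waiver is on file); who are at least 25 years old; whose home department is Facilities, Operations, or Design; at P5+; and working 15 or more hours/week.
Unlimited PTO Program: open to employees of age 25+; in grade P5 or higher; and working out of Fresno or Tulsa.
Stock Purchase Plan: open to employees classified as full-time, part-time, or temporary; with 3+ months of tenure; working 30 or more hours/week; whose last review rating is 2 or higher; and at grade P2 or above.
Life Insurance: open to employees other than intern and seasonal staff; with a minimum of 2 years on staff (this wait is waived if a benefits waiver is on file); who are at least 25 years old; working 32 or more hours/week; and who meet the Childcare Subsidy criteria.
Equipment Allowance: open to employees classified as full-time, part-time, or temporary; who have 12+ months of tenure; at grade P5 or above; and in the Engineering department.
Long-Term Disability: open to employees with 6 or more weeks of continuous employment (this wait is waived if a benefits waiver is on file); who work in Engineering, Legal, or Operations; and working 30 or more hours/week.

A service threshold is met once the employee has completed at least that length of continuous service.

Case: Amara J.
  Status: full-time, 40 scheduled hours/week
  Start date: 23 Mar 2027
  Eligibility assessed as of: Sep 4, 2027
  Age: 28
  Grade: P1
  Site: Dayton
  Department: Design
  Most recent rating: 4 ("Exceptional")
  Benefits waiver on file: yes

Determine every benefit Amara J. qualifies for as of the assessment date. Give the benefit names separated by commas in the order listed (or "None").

Service from 23 Mar 2027 to Sep 4, 2027: 165 days.
Mental Health Benefit — service 165 days < 3 years (≈1095 days) ✗ → not eligible.
Childcare Subsidy — status full-time ✓ (not excluded); benefits waiver on file ✓; 40 hrs/wk ≥ 25 ✓; age 28 ≥ 18 ✓ → eligible.
Annual Bonus Plan — benefits waiver on file ✓; age 28 ≥ 25 ✓; dept Design ✓; grade P1 < P5 ✗ → not eligible.
Unlimited PTO Program — age 28 ≥ 25 ✓; grade P1 < P5 ✗ → not eligible.
Stock Purchase Plan — status full-time ✓; service 165 days ≥ 3 months (≈90 days) ✓; 40 hrs/wk ≥ 30 ✓; rating 4 ≥ 2 ✓; grade P1 < P2 ✗ → not eligible.
Life Insurance — status full-time ✓ (not excluded); benefits waiver on file ✓; age 28 ≥ 25 ✓; 40 hrs/wk ≥ 32 ✓; eligible for Childcare Subsidy ✓ → eligible.
Equipment Allowance — status full-time ✓; service 165 days < 12 months (≈360 days) ✗ → not eligible.
Long-Term Disability — benefits waiver on file ✓; dept Design ✗ → not eligible.

Childcare Subsidy, Life Insurance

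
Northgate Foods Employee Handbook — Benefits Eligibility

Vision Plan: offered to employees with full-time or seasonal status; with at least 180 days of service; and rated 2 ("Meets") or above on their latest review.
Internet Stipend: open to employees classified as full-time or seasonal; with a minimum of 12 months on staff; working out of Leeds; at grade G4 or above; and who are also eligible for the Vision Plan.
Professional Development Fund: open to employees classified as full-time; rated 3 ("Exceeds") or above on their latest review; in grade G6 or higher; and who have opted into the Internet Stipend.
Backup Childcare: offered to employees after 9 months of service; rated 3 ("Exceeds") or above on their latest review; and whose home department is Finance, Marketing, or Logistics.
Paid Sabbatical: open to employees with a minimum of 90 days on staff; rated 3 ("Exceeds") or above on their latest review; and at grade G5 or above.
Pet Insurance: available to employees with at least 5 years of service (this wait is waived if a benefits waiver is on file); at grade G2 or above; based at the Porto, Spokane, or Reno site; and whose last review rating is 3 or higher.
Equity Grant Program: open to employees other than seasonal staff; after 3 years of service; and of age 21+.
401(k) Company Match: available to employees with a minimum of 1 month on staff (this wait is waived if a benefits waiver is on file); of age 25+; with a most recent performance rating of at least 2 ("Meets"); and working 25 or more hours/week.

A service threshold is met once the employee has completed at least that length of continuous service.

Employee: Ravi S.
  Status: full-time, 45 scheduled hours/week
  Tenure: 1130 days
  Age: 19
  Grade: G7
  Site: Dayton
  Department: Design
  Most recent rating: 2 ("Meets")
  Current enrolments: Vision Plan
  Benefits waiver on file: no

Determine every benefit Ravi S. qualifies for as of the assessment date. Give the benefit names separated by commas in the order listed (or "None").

Vision Plan — status full-time ✓; service 1130 days ≥ 180 days ✓; rating 2 ≥ 2 ✓ → eligible.
Internet Stipend — status full-time ✓; service 1130 days ≥ 12 months (≈360 days) ✓; site Dayton ✗ (not Leeds) → not eligible.
Professional Development Fund — status full-time ✓; rating 2 < 3 ✗ → not eligible.
Backup Childcare — service 1130 days ≥ 9 months (≈270 days) ✓; rating 2 < 3 ✗ → not eligible.
Paid Sabbatical — service 1130 days ≥ 90 days ✓; rating 2 < 3 ✗ → not eligible.
Pet Insurance — no waiver, service 1130 days < 5 years (≈1825 days) ✗ → not eligible.
Equity Grant Program — status full-time ✓ (not excluded); service 1130 days ≥ 3 years (≈1095 days) ✓; age 19 < 21 ✗ → not eligible.
401(k) Company Match — no waiver, service 1130 days ≥ 1 month (≈30 days) ✓; age 19 < 25 ✗ → not eligible.

Vision Plan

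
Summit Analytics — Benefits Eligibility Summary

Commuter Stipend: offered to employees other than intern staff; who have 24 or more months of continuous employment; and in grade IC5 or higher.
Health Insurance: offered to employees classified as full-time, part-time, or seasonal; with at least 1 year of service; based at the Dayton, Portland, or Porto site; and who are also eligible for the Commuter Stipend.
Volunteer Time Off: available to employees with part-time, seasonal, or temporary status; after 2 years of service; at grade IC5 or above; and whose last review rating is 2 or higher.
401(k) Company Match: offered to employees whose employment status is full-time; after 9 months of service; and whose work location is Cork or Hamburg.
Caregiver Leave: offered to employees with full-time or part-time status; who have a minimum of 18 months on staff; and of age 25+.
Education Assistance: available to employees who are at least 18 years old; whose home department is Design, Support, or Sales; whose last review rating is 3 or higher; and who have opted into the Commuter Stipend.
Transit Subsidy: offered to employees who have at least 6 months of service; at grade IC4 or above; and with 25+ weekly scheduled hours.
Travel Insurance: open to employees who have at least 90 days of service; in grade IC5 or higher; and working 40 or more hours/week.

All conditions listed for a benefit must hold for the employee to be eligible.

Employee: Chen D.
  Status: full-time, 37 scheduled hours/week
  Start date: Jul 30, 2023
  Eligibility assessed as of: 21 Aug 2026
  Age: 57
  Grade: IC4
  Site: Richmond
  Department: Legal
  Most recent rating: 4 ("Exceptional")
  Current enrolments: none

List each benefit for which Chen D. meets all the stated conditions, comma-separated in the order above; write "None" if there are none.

Caregiver Leave, Transit Subsidy

Service from Jul 30, 2023 to 21 Aug 2026: 1118 days.
Commuter Stipend — status full-time ✓ (not excluded); service 1118 days ≥ 24 months (≈720 days) ✓; grade IC4 < IC5 ✗ → not eligible.
Health Insurance — status full-time ✓; service 1118 days ≥ 1 year (≈365 days) ✓; site Richmond ✗ (not Dayton, Portland, or Porto) → not eligible.
Volunteer Time Off — status full-time ✗ (requires part-time, seasonal, or temporary) → not eligible.
401(k) Company Match — status full-time ✓; service 1118 days ≥ 9 months (≈270 days) ✓; site Richmond ✗ (not Cork or Hamburg) → not eligible.
Caregiver Leave — status full-time ✓; service 1118 days ≥ 18 months (≈540 days) ✓; age 57 ≥ 25 ✓ → eligible.
Education Assistance — age 57 ≥ 18 ✓; dept Legal ✗ → not eligible.
Transit Subsidy — service 1118 days ≥ 6 months (≈180 days) ✓; grade IC4 ≥ IC4 ✓; 37 hrs/wk ≥ 25 ✓ → eligible.
Travel Insurance — service 1118 days ≥ 90 days ✓; grade IC4 < IC5 ✗ → not eligible.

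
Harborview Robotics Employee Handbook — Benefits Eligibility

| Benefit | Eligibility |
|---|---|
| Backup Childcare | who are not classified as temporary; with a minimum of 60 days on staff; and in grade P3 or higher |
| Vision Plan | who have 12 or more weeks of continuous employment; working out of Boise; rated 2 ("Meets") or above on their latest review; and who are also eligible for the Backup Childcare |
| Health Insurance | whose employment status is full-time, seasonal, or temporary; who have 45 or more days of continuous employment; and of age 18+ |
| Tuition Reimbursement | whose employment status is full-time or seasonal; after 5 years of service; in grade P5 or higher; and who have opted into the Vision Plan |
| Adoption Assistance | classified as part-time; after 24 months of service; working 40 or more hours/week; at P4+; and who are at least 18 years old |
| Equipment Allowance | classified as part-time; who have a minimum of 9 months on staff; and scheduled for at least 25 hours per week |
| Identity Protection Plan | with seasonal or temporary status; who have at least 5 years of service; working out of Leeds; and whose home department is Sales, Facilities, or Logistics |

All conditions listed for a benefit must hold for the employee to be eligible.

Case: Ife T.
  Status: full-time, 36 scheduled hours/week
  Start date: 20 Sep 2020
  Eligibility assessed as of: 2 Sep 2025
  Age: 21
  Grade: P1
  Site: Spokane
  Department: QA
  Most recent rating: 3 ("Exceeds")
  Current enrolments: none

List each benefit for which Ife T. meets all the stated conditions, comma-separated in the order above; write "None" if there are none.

Health Insurance

Service from 20 Sep 2020 to 2 Sep 2025: 1808 days.
Backup Childcare — status full-time ✓ (not excluded); service 1808 days ≥ 60 days ✓; grade P1 < P3 ✗ → not eligible.
Vision Plan — service 1808 days ≥ 12 weeks (≈84 days) ✓; site Spokane ✗ (not Boise) → not eligible.
Health Insurance — status full-time ✓; service 1808 days ≥ 45 days ✓; age 21 ≥ 18 ✓ → eligible.
Tuition Reimbursement — status full-time ✓; service 1808 days < 5 years (≈1825 days) ✗ → not eligible.
Adoption Assistance — status full-time ✗ (requires part-time) → not eligible.
Equipment Allowance — status full-time ✗ (requires part-time) → not eligible.
Identity Protection Plan — status full-time ✗ (requires seasonal or temporary) → not eligible.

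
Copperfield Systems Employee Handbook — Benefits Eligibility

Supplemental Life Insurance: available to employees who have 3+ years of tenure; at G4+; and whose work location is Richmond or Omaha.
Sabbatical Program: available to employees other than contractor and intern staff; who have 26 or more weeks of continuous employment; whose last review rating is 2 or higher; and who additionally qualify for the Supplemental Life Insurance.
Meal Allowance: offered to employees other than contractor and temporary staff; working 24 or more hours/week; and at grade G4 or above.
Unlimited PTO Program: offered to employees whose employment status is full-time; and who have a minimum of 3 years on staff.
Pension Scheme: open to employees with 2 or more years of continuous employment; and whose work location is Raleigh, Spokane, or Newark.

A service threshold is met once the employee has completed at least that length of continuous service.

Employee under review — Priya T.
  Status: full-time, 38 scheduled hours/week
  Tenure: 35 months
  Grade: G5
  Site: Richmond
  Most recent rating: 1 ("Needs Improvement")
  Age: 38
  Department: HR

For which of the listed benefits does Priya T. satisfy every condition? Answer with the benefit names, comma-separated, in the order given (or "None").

Supplemental Life Insurance — service 35 months < 3 years (≈1095 days) ✗ → not eligible.
Sabbatical Program — status full-time ✓ (not excluded); service 35 months ≥ 26 weeks (≈182 days) ✓; rating 1 < 2 ✗ → not eligible.
Meal Allowance — status full-time ✓ (not excluded); 38 hrs/wk ≥ 24 ✓; grade G5 ≥ G4 ✓ → eligible.
Unlimited PTO Program — status full-time ✓; service 35 months < 3 years (≈1095 days) ✗ → not eligible.
Pension Scheme — service 35 months ≥ 2 years (≈730 days) ✓; site Richmond ✗ (not Raleigh, Spokane, or Newark) → not eligible.

Meal Allowance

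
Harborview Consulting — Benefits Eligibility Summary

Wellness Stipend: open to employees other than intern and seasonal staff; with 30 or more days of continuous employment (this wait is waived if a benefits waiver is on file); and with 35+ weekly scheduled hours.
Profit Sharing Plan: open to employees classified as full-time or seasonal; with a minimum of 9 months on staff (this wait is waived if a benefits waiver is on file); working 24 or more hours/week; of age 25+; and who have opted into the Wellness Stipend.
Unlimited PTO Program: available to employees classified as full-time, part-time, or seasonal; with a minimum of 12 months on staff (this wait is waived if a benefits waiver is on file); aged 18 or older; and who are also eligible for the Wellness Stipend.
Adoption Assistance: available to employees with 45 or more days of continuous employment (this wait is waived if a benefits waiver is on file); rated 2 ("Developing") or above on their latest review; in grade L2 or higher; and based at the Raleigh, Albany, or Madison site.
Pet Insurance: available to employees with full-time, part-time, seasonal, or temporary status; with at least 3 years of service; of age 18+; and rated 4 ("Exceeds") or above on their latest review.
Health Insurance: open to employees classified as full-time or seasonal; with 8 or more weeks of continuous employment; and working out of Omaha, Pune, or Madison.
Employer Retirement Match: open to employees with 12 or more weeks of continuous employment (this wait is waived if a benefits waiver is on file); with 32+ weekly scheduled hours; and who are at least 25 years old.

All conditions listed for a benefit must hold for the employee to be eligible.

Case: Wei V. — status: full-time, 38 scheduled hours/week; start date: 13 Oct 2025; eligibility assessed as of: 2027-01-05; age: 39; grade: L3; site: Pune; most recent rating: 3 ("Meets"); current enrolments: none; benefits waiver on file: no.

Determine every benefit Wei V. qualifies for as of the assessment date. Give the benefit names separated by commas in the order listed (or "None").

Service from 13 Oct 2025 to 2027-01-05: 449 days.
Wellness Stipend — status full-time ✓ (not excluded); no waiver, service 449 days ≥ 30 days ✓; 38 hrs/wk ≥ 35 ✓ → eligible.
Profit Sharing Plan — status full-time ✓; no waiver, service 449 days ≥ 9 months (≈270 days) ✓; 38 hrs/wk ≥ 24 ✓; age 39 ≥ 25 ✓; not enrolled in Wellness Stipend ✗ → not eligible.
Unlimited PTO Program — status full-time ✓; no waiver, service 449 days ≥ 12 months (≈360 days) ✓; age 39 ≥ 18 ✓; eligible for Wellness Stipend ✓ → eligible.
Adoption Assistance — no waiver, service 449 days ≥ 45 days ✓; rating 3 ≥ 2 ✓; grade L3 ≥ L2 ✓; site Pune ✗ (not Raleigh, Albany, or Madison) → not eligible.
Pet Insurance — status full-time ✓; service 449 days < 3 years (≈1095 days) ✗ → not eligible.
Health Insurance — status full-time ✓; service 449 days ≥ 8 weeks (≈56 days) ✓; site Pune ✓ → eligible.
Employer Retirement Match — no waiver, service 449 days ≥ 12 weeks (≈84 days) ✓; 38 hrs/wk ≥ 32 ✓; age 39 ≥ 25 ✓ → eligible.

Wellness Stipend, Unlimited PTO Program, Health Insurance, Employer Retirement Match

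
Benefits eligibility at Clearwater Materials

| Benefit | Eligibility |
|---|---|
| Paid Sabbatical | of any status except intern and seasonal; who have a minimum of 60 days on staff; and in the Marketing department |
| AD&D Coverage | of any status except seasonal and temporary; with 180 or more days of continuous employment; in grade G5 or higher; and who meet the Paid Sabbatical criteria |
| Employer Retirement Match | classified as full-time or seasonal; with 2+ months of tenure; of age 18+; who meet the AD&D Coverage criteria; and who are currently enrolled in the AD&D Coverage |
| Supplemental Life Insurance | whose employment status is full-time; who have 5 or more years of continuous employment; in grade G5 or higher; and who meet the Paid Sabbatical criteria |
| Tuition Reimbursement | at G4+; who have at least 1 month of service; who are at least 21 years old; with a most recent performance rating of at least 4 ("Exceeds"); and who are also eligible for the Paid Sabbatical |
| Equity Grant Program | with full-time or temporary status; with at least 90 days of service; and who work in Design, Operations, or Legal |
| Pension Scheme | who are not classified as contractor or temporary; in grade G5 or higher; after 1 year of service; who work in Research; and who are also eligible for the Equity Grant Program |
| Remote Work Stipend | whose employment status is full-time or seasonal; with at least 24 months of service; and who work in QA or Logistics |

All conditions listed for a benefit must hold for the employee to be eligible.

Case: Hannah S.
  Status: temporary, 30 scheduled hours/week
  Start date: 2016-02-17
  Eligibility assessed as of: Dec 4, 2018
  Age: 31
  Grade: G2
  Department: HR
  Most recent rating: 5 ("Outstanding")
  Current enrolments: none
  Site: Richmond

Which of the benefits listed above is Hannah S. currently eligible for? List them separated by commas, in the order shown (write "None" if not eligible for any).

None

Service from 2016-02-17 to Dec 4, 2018: 1021 days.
Paid Sabbatical — status temporary ✓ (not excluded); service 1021 days ≥ 60 days ✓; dept HR ✗ → not eligible.
AD&D Coverage — status temporary ✗ (excluded) → not eligible.
Employer Retirement Match — status temporary ✗ (requires full-time or seasonal) → not eligible.
Supplemental Life Insurance — status temporary ✗ (requires full-time) → not eligible.
Tuition Reimbursement — grade G2 < G4 ✗ → not eligible.
Equity Grant Program — status temporary ✓; service 1021 days ≥ 90 days ✓; dept HR ✗ → not eligible.
Pension Scheme — status temporary ✗ (excluded) → not eligible.
Remote Work Stipend — status temporary ✗ (requires full-time or seasonal) → not eligible.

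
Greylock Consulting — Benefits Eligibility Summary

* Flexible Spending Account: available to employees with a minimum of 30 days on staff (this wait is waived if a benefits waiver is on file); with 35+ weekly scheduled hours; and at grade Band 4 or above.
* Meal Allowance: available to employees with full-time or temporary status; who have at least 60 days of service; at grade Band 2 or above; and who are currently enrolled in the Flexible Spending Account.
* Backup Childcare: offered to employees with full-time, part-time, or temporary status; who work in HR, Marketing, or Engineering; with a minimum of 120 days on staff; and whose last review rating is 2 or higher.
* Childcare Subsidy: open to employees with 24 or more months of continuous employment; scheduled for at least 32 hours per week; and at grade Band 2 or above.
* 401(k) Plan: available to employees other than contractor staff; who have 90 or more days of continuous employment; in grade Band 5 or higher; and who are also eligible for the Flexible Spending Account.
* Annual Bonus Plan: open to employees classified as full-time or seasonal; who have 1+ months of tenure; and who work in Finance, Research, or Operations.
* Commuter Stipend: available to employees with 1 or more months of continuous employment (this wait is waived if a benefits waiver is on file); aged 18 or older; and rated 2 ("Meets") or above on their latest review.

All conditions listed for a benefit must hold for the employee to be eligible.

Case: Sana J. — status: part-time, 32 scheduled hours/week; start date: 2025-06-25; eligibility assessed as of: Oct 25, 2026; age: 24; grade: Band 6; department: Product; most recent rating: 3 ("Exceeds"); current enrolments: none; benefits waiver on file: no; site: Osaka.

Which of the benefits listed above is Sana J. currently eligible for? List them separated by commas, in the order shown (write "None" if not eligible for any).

Commuter Stipend

Service from 2025-06-25 to Oct 25, 2026: 487 days.
Flexible Spending Account — no waiver, service 487 days ≥ 30 days ✓; 32 hrs/wk < 35 ✗ → not eligible.
Meal Allowance — status part-time ✗ (requires full-time or temporary) → not eligible.
Backup Childcare — status part-time ✓; dept Product ✗ → not eligible.
Childcare Subsidy — service 487 days < 24 months (≈720 days) ✗ → not eligible.
401(k) Plan — status part-time ✓ (not excluded); service 487 days ≥ 90 days ✓; grade Band 6 ≥ Band 5 ✓; not eligible for Flexible Spending Account ✗ → not eligible.
Annual Bonus Plan — status part-time ✗ (requires full-time or seasonal) → not eligible.
Commuter Stipend — no waiver, service 487 days ≥ 1 month (≈30 days) ✓; age 24 ≥ 18 ✓; rating 3 ≥ 2 ✓ → eligible.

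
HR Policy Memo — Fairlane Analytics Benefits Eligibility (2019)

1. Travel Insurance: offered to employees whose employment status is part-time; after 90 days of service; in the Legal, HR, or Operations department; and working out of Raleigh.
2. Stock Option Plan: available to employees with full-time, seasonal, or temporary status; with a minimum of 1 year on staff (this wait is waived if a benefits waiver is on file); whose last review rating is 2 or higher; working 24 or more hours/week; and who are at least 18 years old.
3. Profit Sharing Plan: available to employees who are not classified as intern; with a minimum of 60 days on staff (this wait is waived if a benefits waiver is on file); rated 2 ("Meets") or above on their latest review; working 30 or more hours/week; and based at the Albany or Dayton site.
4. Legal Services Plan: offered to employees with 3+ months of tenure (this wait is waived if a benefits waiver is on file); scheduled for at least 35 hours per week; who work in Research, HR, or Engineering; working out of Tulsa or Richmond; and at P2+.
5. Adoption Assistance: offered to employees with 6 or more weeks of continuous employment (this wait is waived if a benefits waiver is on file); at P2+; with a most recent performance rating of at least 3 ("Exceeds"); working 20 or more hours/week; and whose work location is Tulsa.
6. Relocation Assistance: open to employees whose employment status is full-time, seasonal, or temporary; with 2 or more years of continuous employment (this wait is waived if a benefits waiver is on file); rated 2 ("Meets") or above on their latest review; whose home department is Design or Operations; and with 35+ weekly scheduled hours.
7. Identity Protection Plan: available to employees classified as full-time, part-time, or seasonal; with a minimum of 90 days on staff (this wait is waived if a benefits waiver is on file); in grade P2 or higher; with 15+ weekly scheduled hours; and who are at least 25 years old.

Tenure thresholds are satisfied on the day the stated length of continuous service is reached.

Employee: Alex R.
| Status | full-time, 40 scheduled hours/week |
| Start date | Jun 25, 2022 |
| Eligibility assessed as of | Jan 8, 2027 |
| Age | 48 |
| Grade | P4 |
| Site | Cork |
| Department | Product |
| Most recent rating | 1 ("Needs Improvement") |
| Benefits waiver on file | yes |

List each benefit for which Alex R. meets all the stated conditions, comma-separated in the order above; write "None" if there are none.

Identity Protection Plan

Service from Jun 25, 2022 to Jan 8, 2027: 1658 days.
Travel Insurance — status full-time ✗ (requires part-time) → not eligible.
Stock Option Plan — status full-time ✓; benefits waiver on file ✓; rating 1 < 2 ✗ → not eligible.
Profit Sharing Plan — status full-time ✓ (not excluded); benefits waiver on file ✓; rating 1 < 2 ✗ → not eligible.
Legal Services Plan — benefits waiver on file ✓; 40 hrs/wk ≥ 35 ✓; dept Product ✗ → not eligible.
Adoption Assistance — benefits waiver on file ✓; grade P4 ≥ P2 ✓; rating 1 < 3 ✗ → not eligible.
Relocation Assistance — status full-time ✓; benefits waiver on file ✓; rating 1 < 2 ✗ → not eligible.
Identity Protection Plan — status full-time ✓; benefits waiver on file ✓; grade P4 ≥ P2 ✓; 40 hrs/wk ≥ 15 ✓; age 48 ≥ 25 ✓ → eligible.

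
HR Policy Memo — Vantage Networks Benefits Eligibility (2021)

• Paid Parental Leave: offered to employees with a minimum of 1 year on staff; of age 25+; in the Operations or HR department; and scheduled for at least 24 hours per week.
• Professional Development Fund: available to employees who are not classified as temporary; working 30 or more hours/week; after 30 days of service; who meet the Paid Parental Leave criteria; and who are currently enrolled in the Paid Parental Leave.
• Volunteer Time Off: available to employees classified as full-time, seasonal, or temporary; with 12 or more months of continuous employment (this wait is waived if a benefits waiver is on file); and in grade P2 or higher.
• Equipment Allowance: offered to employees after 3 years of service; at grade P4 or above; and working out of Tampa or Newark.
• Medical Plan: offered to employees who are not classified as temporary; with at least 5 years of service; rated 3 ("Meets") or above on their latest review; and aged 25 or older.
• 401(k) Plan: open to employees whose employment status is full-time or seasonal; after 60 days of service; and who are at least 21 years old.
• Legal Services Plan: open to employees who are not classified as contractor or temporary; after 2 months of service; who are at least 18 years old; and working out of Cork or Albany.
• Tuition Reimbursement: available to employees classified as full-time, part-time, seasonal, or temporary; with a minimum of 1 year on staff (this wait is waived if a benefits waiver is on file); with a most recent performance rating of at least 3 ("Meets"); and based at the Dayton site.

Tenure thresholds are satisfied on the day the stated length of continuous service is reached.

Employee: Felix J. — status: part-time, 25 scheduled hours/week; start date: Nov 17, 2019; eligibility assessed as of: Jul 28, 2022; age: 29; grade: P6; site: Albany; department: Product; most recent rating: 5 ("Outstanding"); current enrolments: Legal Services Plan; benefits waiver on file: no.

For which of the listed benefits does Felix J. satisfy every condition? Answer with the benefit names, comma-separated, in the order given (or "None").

Service from Nov 17, 2019 to Jul 28, 2022: 984 days.
Paid Parental Leave — service 984 days ≥ 1 year (≈365 days) ✓; age 29 ≥ 25 ✓; dept Product ✗ → not eligible.
Professional Development Fund — status part-time ✓ (not excluded); 25 hrs/wk < 30 ✗ → not eligible.
Volunteer Time Off — status part-time ✗ (requires full-time, seasonal, or temporary) → not eligible.
Equipment Allowance — service 984 days < 3 years (≈1095 days) ✗ → not eligible.
Medical Plan — status part-time ✓ (not excluded); service 984 days < 5 years (≈1825 days) ✗ → not eligible.
401(k) Plan — status part-time ✗ (requires full-time or seasonal) → not eligible.
Legal Services Plan — status part-time ✓ (not excluded); service 984 days ≥ 2 months (≈60 days) ✓; age 29 ≥ 18 ✓; site Albany ✓ → eligible.
Tuition Reimbursement — status part-time ✓; no waiver, service 984 days ≥ 1 year (≈365 days) ✓; rating 5 ≥ 3 ✓; site Albany ✗ (not Dayton) → not eligible.

Legal Services Plan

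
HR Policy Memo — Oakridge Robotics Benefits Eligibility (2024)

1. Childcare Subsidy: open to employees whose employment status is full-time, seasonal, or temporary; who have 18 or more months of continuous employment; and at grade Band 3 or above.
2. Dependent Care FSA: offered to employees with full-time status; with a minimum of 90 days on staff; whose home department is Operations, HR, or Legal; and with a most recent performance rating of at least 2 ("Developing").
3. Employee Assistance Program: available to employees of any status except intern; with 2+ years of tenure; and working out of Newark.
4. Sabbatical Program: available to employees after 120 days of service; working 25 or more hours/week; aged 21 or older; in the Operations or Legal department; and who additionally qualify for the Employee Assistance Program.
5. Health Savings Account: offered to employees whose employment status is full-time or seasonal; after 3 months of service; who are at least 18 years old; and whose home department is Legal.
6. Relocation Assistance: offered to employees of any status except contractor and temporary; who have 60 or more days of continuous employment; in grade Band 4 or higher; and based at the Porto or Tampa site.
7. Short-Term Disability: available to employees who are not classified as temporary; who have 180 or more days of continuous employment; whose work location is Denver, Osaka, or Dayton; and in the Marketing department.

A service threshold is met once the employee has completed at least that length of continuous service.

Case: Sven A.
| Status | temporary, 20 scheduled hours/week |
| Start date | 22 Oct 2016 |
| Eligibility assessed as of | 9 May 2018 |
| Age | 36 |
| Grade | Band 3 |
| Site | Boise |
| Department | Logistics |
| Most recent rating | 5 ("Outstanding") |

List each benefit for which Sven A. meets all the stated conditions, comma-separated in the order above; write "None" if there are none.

Service from 22 Oct 2016 to 9 May 2018: 564 days.
Childcare Subsidy — status temporary ✓; service 564 days ≥ 18 months (≈540 days) ✓; grade Band 3 ≥ Band 3 ✓ → eligible.
Dependent Care FSA — status temporary ✗ (requires full-time) → not eligible.
Employee Assistance Program — status temporary ✓ (not excluded); service 564 days < 2 years (≈730 days) ✗ → not eligible.
Sabbatical Program — service 564 days ≥ 120 days ✓; 20 hrs/wk < 25 ✗ → not eligible.
Health Savings Account — status temporary ✗ (requires full-time or seasonal) → not eligible.
Relocation Assistance — status temporary ✗ (excluded) → not eligible.
Short-Term Disability — status temporary ✗ (excluded) → not eligible.

Childcare Subsidy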